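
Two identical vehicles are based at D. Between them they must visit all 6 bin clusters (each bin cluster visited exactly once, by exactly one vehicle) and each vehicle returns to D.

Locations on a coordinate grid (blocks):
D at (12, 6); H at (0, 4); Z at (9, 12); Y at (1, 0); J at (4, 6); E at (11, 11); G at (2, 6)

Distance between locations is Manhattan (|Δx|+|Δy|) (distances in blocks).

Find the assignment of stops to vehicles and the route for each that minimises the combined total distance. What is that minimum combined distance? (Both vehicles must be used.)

54 blocks — the smallest possible combined total.

Try each way of splitting the stops between the two vehicles (each non-empty) and, for each split, find the best tour for each vehicle:
  {H} + {Z, Y, J, E, G}: 28 + 46 = 74
  {Z} + {H, Y, J, E, G}: 18 + 46 = 64
  {H, Z} + {Y, J, E, G}: 40 + 44 = 84
  {Y} + {H, Z, J, E, G}: 34 + 40 = 74
  {H, Y} + {Z, J, E, G}: 36 + 32 = 68
  {Z, Y} + {H, J, E, G}: 46 + 38 = 84
  … (31 splits in total)
  {Z, E} + {H, Y, J, G}: 18 + 36 = 54  ← best
Best: vehicle 1 D → Z → E → D = 18; vehicle 2 D → H → Y → G → J → D = 36; combined 54.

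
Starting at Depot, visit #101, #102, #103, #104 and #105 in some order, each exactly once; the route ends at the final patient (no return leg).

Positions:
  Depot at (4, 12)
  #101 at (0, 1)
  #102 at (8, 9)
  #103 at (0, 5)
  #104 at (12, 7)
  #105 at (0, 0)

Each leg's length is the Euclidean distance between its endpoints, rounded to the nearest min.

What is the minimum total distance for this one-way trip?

There are 5! = 120 possible orderings.
Depot → #101 → #102 → #103 → #104 → #105: 12+11+9+12+14 = 58
Depot → #101 → #102 → #103 → #105 → #104: 12+11+9+5+14 = 51
Depot → #101 → #102 → #104 → #103 → #105: 12+11+4+12+5 = 44
Depot → #101 → #102 → #104 → #105 → #103: 12+11+4+14+5 = 46
Depot → #101 → #102 → #105 → #103 → #104: 12+11+12+5+12 = 52
Depot → #101 → #102 → #105 → #104 → #103: 12+11+12+14+12 = 61
Depot → #101 → #103 → #102 → #104 → #105: 12+4+9+4+14 = 43
Depot → #101 → #103 → #102 → #105 → #104: 12+4+9+12+14 = 51
Depot → #101 → #103 → #104 → #102 → #105: 12+4+12+4+12 = 44
Depot → #101 → #103 → #104 → #105 → #102: 12+4+12+14+12 = 54
Depot → #101 → #103 → #105 → #102 → #104: 12+4+5+12+4 = 37
Depot → #101 → #103 → #105 → #104 → #102: 12+4+5+14+4 = 39
Depot → #101 → #104 → #102 → #103 → #105: 12+13+4+9+5 = 43
Depot → #101 → #104 → #102 → #105 → #103: 12+13+4+12+5 = 46
… (106 more)
Depot → #102 → #104 → #103 → #101 → #105: 5+4+12+4+1 = 26  ← best
The minimum is 26.
One shortest path: Depot → #102 → #104 → #103 → #101 → #105.

Shortest open route: 26 min.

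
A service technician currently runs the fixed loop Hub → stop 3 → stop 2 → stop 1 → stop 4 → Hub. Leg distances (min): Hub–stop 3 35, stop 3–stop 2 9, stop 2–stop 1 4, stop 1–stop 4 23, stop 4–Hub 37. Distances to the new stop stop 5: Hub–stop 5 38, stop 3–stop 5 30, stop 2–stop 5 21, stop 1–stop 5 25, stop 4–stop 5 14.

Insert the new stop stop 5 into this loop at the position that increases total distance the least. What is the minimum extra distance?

Insertion cost between consecutive stops i–j is d(i,stop 5) + d(stop 5,j) − d(i,j):
  between Hub and stop 3: 38 + 30 − 35 = 33
  between stop 3 and stop 2: 30 + 21 − 9 = 42
  between stop 2 and stop 1: 21 + 25 − 4 = 42
  between stop 1 and stop 4: 25 + 14 − 23 = 16
  between stop 4 and Hub: 14 + 38 − 37 = 15
Cheapest insertion is between stop 4 and Hub, adding 15.
New total = 108 + 15 = 123.

Minimum extra distance: 15 min, inserting stop 5 between stop 4 and Hub.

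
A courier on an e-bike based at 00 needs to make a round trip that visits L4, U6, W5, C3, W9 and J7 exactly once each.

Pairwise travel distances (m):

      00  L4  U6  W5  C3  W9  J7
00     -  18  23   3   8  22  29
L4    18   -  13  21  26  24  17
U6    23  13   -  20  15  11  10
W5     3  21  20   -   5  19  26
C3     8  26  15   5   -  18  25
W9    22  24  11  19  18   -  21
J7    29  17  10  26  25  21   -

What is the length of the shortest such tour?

00 - L4 - U6 - W5 - C3 - W9 - J7 - 00: 18+13+20+5+18+21+29 = 124
00 - L4 - U6 - W5 - C3 - J7 - W9 - 00: 18+13+20+5+25+21+22 = 124
00 - L4 - U6 - W5 - W9 - C3 - J7 - 00: 18+13+20+19+18+25+29 = 142
00 - L4 - U6 - W5 - W9 - J7 - C3 - 00: 18+13+20+19+21+25+8 = 124
00 - L4 - U6 - W5 - J7 - C3 - W9 - 00: 18+13+20+26+25+18+22 = 142
00 - L4 - U6 - W5 - J7 - W9 - C3 - 00: 18+13+20+26+21+18+8 = 124
00 - L4 - U6 - C3 - W5 - W9 - J7 - 00: 18+13+15+5+19+21+29 = 120
00 - L4 - U6 - C3 - W5 - J7 - W9 - 00: 18+13+15+5+26+21+22 = 120
… (352 more)
00 - L4 - J7 - U6 - W9 - C3 - W5 - 00: 18+17+10+11+18+5+3 = 82  ← best
The minimum is 82.
One optimal route: 00 → L4 → J7 → U6 → W9 → C3 → W5 → 00 (or its reverse).

82 m — the shortest possible round trip.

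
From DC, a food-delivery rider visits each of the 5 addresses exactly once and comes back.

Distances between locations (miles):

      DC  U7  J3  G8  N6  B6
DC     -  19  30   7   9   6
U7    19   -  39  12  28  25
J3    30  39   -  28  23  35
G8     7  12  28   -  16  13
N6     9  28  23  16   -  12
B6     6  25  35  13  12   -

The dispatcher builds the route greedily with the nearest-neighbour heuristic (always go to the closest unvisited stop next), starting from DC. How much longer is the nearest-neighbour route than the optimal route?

Excess over optimum: 16 miles.

From DC: B6=6, G8=7, N6=9, U7=19, J3=30 → choose B6 (6).
From B6: N6=12, G8=13, U7=25, J3=35 → choose N6 (12).
From N6: G8=16, J3=23, U7=28 → choose G8 (16).
From G8: U7=12, J3=28 → choose U7 (12).
From U7: J3=39 → choose J3 (39).
NN route DC → B6 → N6 → G8 → U7 → J3 → DC costs 115.
Optimal: DC → G8 → U7 → J3 → N6 → B6 → DC costs 99 (by enumerating all 60 distinct tours).
Excess = 115 − 99 = 16.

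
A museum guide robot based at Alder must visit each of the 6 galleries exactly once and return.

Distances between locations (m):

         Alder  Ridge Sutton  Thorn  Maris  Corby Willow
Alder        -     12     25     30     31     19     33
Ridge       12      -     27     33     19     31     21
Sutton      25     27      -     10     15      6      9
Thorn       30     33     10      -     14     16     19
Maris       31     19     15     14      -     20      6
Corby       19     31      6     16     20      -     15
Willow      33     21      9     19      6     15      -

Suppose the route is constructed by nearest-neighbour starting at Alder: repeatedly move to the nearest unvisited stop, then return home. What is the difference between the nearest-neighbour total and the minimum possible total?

The nearest-neighbour route is 10 m longer than optimal.

From Alder: Ridge=12, Corby=19, Sutton=25, Thorn=30, Maris=31, Willow=33 → choose Ridge (12).
From Ridge: Maris=19, Willow=21, Sutton=27, Corby=31, Thorn=33 → choose Maris (19).
From Maris: Willow=6, Thorn=14, Sutton=15, Corby=20 → choose Willow (6).
From Willow: Sutton=9, Corby=15, Thorn=19 → choose Sutton (9).
From Sutton: Corby=6, Thorn=10 → choose Corby (6).
From Corby: Thorn=16 → choose Thorn (16).
NN route Alder → Ridge → Maris → Willow → Sutton → Corby → Thorn → Alder costs 98.
Optimal: Alder → Ridge → Willow → Maris → Thorn → Sutton → Corby → Alder costs 88 (by enumerating all 360 distinct tours).
Excess = 98 − 88 = 10.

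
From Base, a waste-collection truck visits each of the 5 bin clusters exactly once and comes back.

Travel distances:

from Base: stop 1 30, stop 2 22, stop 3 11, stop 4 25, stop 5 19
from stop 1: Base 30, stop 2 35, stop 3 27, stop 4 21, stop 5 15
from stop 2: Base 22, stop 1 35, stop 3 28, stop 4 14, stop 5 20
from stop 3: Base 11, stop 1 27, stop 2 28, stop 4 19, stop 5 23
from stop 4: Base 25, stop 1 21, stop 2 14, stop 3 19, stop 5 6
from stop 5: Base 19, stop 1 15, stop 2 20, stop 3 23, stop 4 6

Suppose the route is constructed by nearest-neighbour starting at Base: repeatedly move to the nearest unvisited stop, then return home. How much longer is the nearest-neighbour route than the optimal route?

13 longer than the optimal tour.

Base: stop 3=11, stop 5=19, stop 2=22, stop 4=25, stop 1=30 ⇒ stop 3
stop 3: stop 4=19, stop 5=23, stop 1=27, stop 2=28 ⇒ stop 4
stop 4: stop 5=6, stop 2=14, stop 1=21 ⇒ stop 5
stop 5: stop 1=15, stop 2=20 ⇒ stop 1
stop 1: stop 2=35 ⇒ stop 2
NN route Base → stop 3 → stop 4 → stop 5 → stop 1 → stop 2 → Base costs 108.
Optimal: Base → stop 2 → stop 4 → stop 5 → stop 1 → stop 3 → Base costs 95 (by enumerating all 60 distinct tours).
Excess = 108 − 95 = 13.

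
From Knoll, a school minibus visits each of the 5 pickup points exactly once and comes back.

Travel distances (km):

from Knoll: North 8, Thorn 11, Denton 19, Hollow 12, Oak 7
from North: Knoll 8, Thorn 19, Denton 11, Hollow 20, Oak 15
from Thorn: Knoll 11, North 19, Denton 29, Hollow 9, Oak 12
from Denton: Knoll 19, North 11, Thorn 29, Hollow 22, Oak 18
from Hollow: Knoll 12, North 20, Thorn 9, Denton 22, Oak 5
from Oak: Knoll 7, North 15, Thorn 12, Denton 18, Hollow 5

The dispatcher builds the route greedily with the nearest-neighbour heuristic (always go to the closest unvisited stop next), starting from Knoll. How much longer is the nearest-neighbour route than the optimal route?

From Knoll: Oak=7, North=8, Thorn=11, Hollow=12, Denton=19 → choose Oak (7).
From Oak: Hollow=5, Thorn=12, North=15, Denton=18 → choose Hollow (5).
From Hollow: Thorn=9, North=20, Denton=22 → choose Thorn (9).
From Thorn: North=19, Denton=29 → choose North (19).
From North: Denton=11 → choose Denton (11).
NN route Knoll → Oak → Hollow → Thorn → North → Denton → Knoll costs 70.
Optimal: Knoll → North → Denton → Oak → Hollow → Thorn → Knoll costs 62 (by enumerating all 60 distinct tours).
Excess = 70 − 62 = 8.

8 km longer than the optimal tour.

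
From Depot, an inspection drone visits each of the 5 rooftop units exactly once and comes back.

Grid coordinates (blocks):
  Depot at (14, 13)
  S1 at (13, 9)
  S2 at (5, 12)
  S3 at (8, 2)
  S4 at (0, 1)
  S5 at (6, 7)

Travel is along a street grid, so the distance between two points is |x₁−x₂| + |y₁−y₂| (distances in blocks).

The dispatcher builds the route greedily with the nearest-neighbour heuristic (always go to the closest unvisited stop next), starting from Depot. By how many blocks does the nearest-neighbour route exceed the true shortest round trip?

14 blocks longer than the optimal tour.

Depot: S1=5, S2=10, S5=14, S3=17, S4=26 ⇒ S1
S1: S5=9, S2=11, S3=12, S4=21 ⇒ S5
S5: S2=6, S3=7, S4=12 ⇒ S2
S2: S3=13, S4=16 ⇒ S3
S3: S4=9 ⇒ S4
NN route Depot → S1 → S5 → S2 → S3 → S4 → Depot costs 68.
Optimal: Depot → S1 → S3 → S4 → S5 → S2 → Depot costs 54 (by enumerating all 60 distinct tours).
Excess = 68 − 54 = 14.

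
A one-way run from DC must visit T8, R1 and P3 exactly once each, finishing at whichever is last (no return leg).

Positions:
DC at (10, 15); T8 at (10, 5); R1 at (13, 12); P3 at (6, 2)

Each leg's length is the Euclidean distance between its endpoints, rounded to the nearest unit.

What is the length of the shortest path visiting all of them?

There are 3! = 6 possible orderings.
DC - T8 - R1 - P3: 10+8+12 = 30
DC - T8 - P3 - R1: 10+5+12 = 27
DC - R1 - T8 - P3: 4+8+5 = 17
DC - R1 - P3 - T8: 4+12+5 = 21
DC - P3 - T8 - R1: 14+5+8 = 27
DC - P3 - R1 - T8: 14+12+8 = 34
The minimum is 17.
One shortest path: DC → R1 → T8 → P3.

17 — the minimum one-way total.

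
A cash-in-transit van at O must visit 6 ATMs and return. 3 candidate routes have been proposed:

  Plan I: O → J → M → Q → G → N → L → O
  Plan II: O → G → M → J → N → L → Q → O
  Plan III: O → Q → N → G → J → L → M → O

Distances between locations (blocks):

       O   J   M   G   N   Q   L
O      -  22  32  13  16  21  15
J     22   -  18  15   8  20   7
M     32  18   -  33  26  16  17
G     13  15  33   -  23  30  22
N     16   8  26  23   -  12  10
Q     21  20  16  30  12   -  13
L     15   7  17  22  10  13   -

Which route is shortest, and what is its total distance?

116 blocks — Plan II is the shortest.

Plan I: 22 + 18 + 16 + 30 + 23 + 10 + 15 = 134
Plan II: 13 + 33 + 18 + 8 + 10 + 13 + 21 = 116
Plan III: 21 + 12 + 23 + 15 + 7 + 17 + 32 = 127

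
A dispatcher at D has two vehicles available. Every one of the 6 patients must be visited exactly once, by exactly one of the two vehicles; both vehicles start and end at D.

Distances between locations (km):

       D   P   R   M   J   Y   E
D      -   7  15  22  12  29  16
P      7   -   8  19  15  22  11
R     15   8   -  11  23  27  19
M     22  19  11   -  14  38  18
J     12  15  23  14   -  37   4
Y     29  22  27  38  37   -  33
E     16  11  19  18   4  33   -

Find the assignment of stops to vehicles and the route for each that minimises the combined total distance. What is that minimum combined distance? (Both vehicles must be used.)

Check every non-empty split of the stops between the two vehicles; for each half take its own optimal tour:
  {P} + {R, M, J, Y, E}: 14 + 101 = 115
  {R} + {P, M, J, Y, E}: 30 + 101 = 131
  {P, R} + {M, J, Y, E}: 30 + 101 = 131
  {M} + {P, R, J, Y, E}: 44 + 91 = 135
  {P, M} + {R, J, Y, E}: 48 + 91 = 139
  {R, M} + {P, J, Y, E}: 48 + 78 = 126
  … (31 splits in total)
Best: vehicle 1 D → P → D = 14; vehicle 2 D → J → E → M → R → Y → D = 101; combined 115.

Minimum combined distance: 115 km.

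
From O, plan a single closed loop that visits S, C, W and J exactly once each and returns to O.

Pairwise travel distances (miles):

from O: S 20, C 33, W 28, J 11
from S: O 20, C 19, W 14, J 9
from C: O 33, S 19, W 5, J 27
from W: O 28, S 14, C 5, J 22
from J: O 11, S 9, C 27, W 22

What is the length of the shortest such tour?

There are 12 distinct closed tours to check (reversals are equivalent).
O - S - C - W - J - O: 20+19+5+22+11 = 77
O - S - C - J - W - O: 20+19+27+22+28 = 116
O - S - W - C - J - O: 20+14+5+27+11 = 77
O - S - W - J - C - O: 20+14+22+27+33 = 116
O - S - J - C - W - O: 20+9+27+5+28 = 89
O - S - J - W - C - O: 20+9+22+5+33 = 89
O - C - S - W - J - O: 33+19+14+22+11 = 99
O - C - S - J - W - O: 33+19+9+22+28 = 111
O - C - W - S - J - O: 33+5+14+9+11 = 72
O - C - J - S - W - O: 33+27+9+14+28 = 111
O - W - S - C - J - O: 28+14+19+27+11 = 99
O - W - C - S - J - O: 28+5+19+9+11 = 72
The minimum is 72.
One optimal route: O → C → W → S → J → O (or its reverse).

72 miles — the shortest possible round trip.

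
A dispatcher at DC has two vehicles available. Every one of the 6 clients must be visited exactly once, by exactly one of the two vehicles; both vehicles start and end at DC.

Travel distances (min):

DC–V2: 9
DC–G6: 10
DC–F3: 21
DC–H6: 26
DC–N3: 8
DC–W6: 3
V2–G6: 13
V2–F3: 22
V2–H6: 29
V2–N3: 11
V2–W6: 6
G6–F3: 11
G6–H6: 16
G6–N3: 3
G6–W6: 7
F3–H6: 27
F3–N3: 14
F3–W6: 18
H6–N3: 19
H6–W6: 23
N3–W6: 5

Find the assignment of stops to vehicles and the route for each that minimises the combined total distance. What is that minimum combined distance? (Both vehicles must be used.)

91 min — the smallest possible combined total.

Try each way of splitting the stops between the two vehicles (each non-empty) and, for each split, find the best tour for each vehicle:
  {V2} + {G6, F3, H6, N3, W6}: 18 + 75 = 93
  {G6} + {V2, F3, H6, N3, W6}: 20 + 85 = 105
  {V2, G6} + {F3, H6, N3, W6}: 32 + 75 = 107
  {F3} + {V2, G6, H6, N3, W6}: 42 + 65 = 107
  {V2, F3} + {G6, H6, N3, W6}: 52 + 53 = 105
  {G6, F3} + {V2, H6, N3, W6}: 42 + 65 = 107
  … (31 splits in total)
  {V2, G6, F3, H6, N3} + {W6}: 85 + 6 = 91  ← best
Best: vehicle 1 DC → V2 → F3 → G6 → H6 → N3 → DC = 85; vehicle 2 DC → W6 → DC = 6; combined 91.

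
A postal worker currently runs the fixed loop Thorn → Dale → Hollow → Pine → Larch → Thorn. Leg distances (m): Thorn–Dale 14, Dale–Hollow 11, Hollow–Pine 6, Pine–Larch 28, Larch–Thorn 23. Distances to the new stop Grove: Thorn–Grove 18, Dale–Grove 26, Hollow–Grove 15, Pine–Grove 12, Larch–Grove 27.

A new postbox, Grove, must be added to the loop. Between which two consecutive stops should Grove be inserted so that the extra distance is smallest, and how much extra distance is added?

Insertion cost between consecutive stops i–j is d(i,Grove) + d(Grove,j) − d(i,j):
  between Thorn and Dale: 18 + 26 − 14 = 30
  between Dale and Hollow: 26 + 15 − 11 = 30
  between Hollow and Pine: 15 + 12 − 6 = 21
  between Pine and Larch: 12 + 27 − 28 = 11
  between Larch and Thorn: 27 + 18 − 23 = 22
Cheapest insertion is between Pine and Larch, adding 11.
New total = 82 + 11 = 93.

Adding 11 m by placing Grove on the Pine–Larch leg.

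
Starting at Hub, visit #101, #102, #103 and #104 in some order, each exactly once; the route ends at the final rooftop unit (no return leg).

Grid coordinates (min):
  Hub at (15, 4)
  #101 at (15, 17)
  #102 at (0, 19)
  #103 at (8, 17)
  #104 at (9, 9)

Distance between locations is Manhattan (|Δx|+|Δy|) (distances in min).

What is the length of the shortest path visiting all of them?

42 min — the minimum one-way total.

There are 4! = 24 possible orderings.
Hub → #101 → #102 → #103 → #104: 13+17+10+9 = 49
Hub → #101 → #102 → #104 → #103: 13+17+19+9 = 58
Hub → #101 → #103 → #102 → #104: 13+7+10+19 = 49
Hub → #101 → #103 → #104 → #102: 13+7+9+19 = 48
Hub → #101 → #104 → #102 → #103: 13+14+19+10 = 56
Hub → #101 → #104 → #103 → #102: 13+14+9+10 = 46
Hub → #102 → #101 → #103 → #104: 30+17+7+9 = 63
Hub → #102 → #101 → #104 → #103: 30+17+14+9 = 70
Hub → #102 → #103 → #101 → #104: 30+10+7+14 = 61
Hub → #102 → #103 → #104 → #101: 30+10+9+14 = 63
Hub → #102 → #104 → #101 → #103: 30+19+14+7 = 70
Hub → #102 → #104 → #103 → #101: 30+19+9+7 = 65
Hub → #103 → #101 → #102 → #104: 20+7+17+19 = 63
Hub → #103 → #101 → #104 → #102: 20+7+14+19 = 60
… (10 more)
Hub → #104 → #101 → #103 → #102: 11+14+7+10 = 42  ← best
The minimum is 42.
One shortest path: Hub → #104 → #101 → #103 → #102.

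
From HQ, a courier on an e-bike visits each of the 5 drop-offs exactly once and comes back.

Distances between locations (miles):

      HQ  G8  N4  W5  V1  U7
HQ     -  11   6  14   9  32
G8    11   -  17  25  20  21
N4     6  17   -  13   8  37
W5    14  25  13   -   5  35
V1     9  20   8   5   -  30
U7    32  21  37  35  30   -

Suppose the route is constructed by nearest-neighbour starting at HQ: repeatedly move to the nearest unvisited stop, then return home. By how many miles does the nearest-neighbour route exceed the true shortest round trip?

From HQ: N4=6, V1=9, G8=11, W5=14, U7=32 → choose N4 (6).
From N4: V1=8, W5=13, G8=17, U7=37 → choose V1 (8).
From V1: W5=5, G8=20, U7=30 → choose W5 (5).
From W5: G8=25, U7=35 → choose G8 (25).
From G8: U7=21 → choose U7 (21).
NN route HQ → N4 → V1 → W5 → G8 → U7 → HQ costs 97.
Optimal: HQ → G8 → U7 → W5 → V1 → N4 → HQ costs 86 (by enumerating all 60 distinct tours).
Excess = 97 − 86 = 11.

The nearest-neighbour route is 11 miles longer than optimal.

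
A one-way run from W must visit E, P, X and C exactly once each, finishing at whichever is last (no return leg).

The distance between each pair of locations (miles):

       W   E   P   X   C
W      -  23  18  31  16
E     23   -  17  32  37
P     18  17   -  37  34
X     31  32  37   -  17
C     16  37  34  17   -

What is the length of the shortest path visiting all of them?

There are 4! = 24 possible orderings.
W → E → P → X → C: 23+17+37+17 = 94
W → E → P → C → X: 23+17+34+17 = 91
W → E → X → P → C: 23+32+37+34 = 126
W → E → X → C → P: 23+32+17+34 = 106
W → E → C → P → X: 23+37+34+37 = 131
W → E → C → X → P: 23+37+17+37 = 114
W → P → E → X → C: 18+17+32+17 = 84
W → P → E → C → X: 18+17+37+17 = 89
W → P → X → E → C: 18+37+32+37 = 124
W → P → X → C → E: 18+37+17+37 = 109
W → P → C → E → X: 18+34+37+32 = 121
W → P → C → X → E: 18+34+17+32 = 101
W → X → E → P → C: 31+32+17+34 = 114
W → X → E → C → P: 31+32+37+34 = 134
… (10 more)
W → C → X → E → P: 16+17+32+17 = 82  ← best
The minimum is 82.
One shortest path: W → C → X → E → P.

Minimum one-way distance = 82 miles.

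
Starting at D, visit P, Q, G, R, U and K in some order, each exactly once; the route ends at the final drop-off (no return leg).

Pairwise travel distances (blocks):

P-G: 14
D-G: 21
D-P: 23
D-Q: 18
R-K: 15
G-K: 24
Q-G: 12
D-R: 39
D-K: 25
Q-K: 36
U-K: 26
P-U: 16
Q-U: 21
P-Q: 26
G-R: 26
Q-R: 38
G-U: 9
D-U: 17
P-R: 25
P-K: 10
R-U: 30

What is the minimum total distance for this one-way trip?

There are 6! = 720 possible orderings.
D → P → Q → G → R → U → K: 23+26+12+26+30+26 = 143
D → P → Q → G → R → K → U: 23+26+12+26+15+26 = 128
D → P → Q → G → U → R → K: 23+26+12+9+30+15 = 115
D → P → Q → G → U → K → R: 23+26+12+9+26+15 = 111
D → P → Q → G → K → R → U: 23+26+12+24+15+30 = 130
D → P → Q → G → K → U → R: 23+26+12+24+26+30 = 141
D → P → Q → R → G → U → K: 23+26+38+26+9+26 = 148
D → P → Q → R → G → K → U: 23+26+38+26+24+26 = 163
… (712 more)
D → Q → G → U → P → K → R: 18+12+9+16+10+15 = 80  ← best
The minimum is 80.
One shortest path: D → Q → G → U → P → K → R.

Minimum one-way distance = 80 blocks.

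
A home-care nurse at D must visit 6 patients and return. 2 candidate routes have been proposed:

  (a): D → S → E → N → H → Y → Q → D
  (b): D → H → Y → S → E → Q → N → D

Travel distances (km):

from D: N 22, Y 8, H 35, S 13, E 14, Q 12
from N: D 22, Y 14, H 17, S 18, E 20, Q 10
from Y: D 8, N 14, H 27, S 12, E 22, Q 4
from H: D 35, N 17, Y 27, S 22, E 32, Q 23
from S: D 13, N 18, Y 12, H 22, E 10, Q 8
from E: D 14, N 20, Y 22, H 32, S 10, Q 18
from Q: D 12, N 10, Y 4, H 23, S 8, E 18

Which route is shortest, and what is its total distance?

103 km — (a) is the shortest.

(a): 13 + 10 + 20 + 17 + 27 + 4 + 12 = 103
(b): 35 + 27 + 12 + 10 + 18 + 10 + 22 = 134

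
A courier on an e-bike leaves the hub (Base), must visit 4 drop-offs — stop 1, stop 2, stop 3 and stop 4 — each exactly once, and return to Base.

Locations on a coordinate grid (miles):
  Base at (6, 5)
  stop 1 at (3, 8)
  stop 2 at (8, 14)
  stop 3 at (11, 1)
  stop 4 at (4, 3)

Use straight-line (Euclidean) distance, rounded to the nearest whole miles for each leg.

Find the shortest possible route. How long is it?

35 miles — the shortest possible round trip.

Base - stop 1 - stop 2 - stop 3 - stop 4 - Base: 4+8+13+7+3 = 35
Base - stop 1 - stop 2 - stop 4 - stop 3 - Base: 4+8+12+7+6 = 37
Base - stop 1 - stop 3 - stop 2 - stop 4 - Base: 4+11+13+12+3 = 43
Base - stop 1 - stop 3 - stop 4 - stop 2 - Base: 4+11+7+12+9 = 43
Base - stop 1 - stop 4 - stop 2 - stop 3 - Base: 4+5+12+13+6 = 40
Base - stop 1 - stop 4 - stop 3 - stop 2 - Base: 4+5+7+13+9 = 38
Base - stop 2 - stop 1 - stop 3 - stop 4 - Base: 9+8+11+7+3 = 38
Base - stop 2 - stop 1 - stop 4 - stop 3 - Base: 9+8+5+7+6 = 35
Base - stop 2 - stop 3 - stop 1 - stop 4 - Base: 9+13+11+5+3 = 41
Base - stop 2 - stop 4 - stop 1 - stop 3 - Base: 9+12+5+11+6 = 43
Base - stop 3 - stop 1 - stop 2 - stop 4 - Base: 6+11+8+12+3 = 40
Base - stop 3 - stop 2 - stop 1 - stop 4 - Base: 6+13+8+5+3 = 35
The minimum is 35.
One optimal route: Base → stop 1 → stop 2 → stop 3 → stop 4 → Base (or its reverse).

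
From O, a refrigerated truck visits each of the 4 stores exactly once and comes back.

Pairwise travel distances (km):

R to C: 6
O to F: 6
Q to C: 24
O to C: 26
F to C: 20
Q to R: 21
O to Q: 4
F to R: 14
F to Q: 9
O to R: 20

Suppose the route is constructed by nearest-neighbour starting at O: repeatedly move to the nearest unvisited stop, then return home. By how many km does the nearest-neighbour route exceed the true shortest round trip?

From O: Q=4, F=6, R=20, C=26 → choose Q (4).
From Q: F=9, R=21, C=24 → choose F (9).
From F: R=14, C=20 → choose R (14).
From R: C=6 → choose C (6).
NN route O → Q → F → R → C → O costs 59.
Optimal: O → F → R → C → Q → O costs 54 (by enumerating all 12 distinct tours).
Excess = 59 − 54 = 5.

The nearest-neighbour route is 5 km longer than optimal.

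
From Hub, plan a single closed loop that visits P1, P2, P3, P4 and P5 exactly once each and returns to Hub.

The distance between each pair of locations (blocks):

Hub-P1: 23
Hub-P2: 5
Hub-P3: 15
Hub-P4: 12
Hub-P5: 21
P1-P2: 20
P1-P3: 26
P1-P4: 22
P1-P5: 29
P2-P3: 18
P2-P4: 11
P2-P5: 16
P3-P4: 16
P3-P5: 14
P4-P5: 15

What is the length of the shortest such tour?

Hub→P1→P2→P3→P4→P5→Hub: 23+20+18+16+15+21 = 113
Hub→P1→P2→P3→P5→P4→Hub: 23+20+18+14+15+12 = 102
Hub→P1→P2→P4→P3→P5→Hub: 23+20+11+16+14+21 = 105
Hub→P1→P2→P4→P5→P3→Hub: 23+20+11+15+14+15 = 98
Hub→P1→P2→P5→P3→P4→Hub: 23+20+16+14+16+12 = 101
Hub→P1→P2→P5→P4→P3→Hub: 23+20+16+15+16+15 = 105
Hub→P1→P3→P2→P4→P5→Hub: 23+26+18+11+15+21 = 114
Hub→P1→P3→P2→P5→P4→Hub: 23+26+18+16+15+12 = 110
Hub→P1→P3→P4→P2→P5→Hub: 23+26+16+11+16+21 = 113
Hub→P1→P3→P4→P5→P2→Hub: 23+26+16+15+16+5 = 101
Hub→P1→P3→P5→P2→P4→Hub: 23+26+14+16+11+12 = 102
Hub→P1→P3→P5→P4→P2→Hub: 23+26+14+15+11+5 = 94
Hub→P1→P4→P2→P3→P5→Hub: 23+22+11+18+14+21 = 109
Hub→P1→P4→P2→P5→P3→Hub: 23+22+11+16+14+15 = 101
… (46 more)
Hub→P2→P1→P4→P5→P3→Hub: 5+20+22+15+14+15 = 91  ← best
The minimum is 91.
One optimal route: Hub → P2 → P1 → P4 → P5 → P3 → Hub (or its reverse).

Shortest round trip = 91 blocks.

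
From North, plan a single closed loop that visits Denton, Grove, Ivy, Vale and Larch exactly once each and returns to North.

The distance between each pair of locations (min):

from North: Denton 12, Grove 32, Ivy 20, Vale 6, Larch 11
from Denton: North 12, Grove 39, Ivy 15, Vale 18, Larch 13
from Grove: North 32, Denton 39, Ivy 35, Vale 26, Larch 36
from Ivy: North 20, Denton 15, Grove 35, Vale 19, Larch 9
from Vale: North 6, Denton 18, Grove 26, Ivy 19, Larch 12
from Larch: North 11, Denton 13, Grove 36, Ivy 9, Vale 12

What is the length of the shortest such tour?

Shortest round trip = 101 min.

With 5 stops there are 5!/2 = 60 distinct round trips (a route and its reverse cost the same).
North → Denton → Grove → Ivy → Vale → Larch → North: 12+39+35+19+12+11 = 128
North → Denton → Grove → Ivy → Larch → Vale → North: 12+39+35+9+12+6 = 113
North → Denton → Grove → Vale → Ivy → Larch → North: 12+39+26+19+9+11 = 116
North → Denton → Grove → Vale → Larch → Ivy → North: 12+39+26+12+9+20 = 118
North → Denton → Grove → Larch → Ivy → Vale → North: 12+39+36+9+19+6 = 121
North → Denton → Grove → Larch → Vale → Ivy → North: 12+39+36+12+19+20 = 138
North → Denton → Ivy → Grove → Vale → Larch → North: 12+15+35+26+12+11 = 111
North → Denton → Ivy → Grove → Larch → Vale → North: 12+15+35+36+12+6 = 116
North → Denton → Ivy → Vale → Grove → Larch → North: 12+15+19+26+36+11 = 119
North → Denton → Ivy → Vale → Larch → Grove → North: 12+15+19+12+36+32 = 126
North → Denton → Ivy → Larch → Grove → Vale → North: 12+15+9+36+26+6 = 104
North → Denton → Ivy → Larch → Vale → Grove → North: 12+15+9+12+26+32 = 106
North → Denton → Vale → Grove → Ivy → Larch → North: 12+18+26+35+9+11 = 111
North → Denton → Vale → Grove → Larch → Ivy → North: 12+18+26+36+9+20 = 121
… (46 more)
North → Denton → Larch → Ivy → Grove → Vale → North: 12+13+9+35+26+6 = 101  ← best
The minimum is 101.
One optimal route: North → Denton → Larch → Ivy → Grove → Vale → North (or its reverse).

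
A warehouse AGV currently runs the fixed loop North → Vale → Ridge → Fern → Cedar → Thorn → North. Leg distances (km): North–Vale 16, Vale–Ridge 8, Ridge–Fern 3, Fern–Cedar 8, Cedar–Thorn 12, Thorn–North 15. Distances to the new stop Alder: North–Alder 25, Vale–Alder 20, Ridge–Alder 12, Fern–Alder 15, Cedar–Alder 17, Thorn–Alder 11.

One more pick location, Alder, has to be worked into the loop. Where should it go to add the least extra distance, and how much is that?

+16 km — insert Alder between Cedar and Thorn.

Insertion cost between consecutive stops i–j is d(i,Alder) + d(Alder,j) − d(i,j):
  between North and Vale: 25 + 20 − 16 = 29
  between Vale and Ridge: 20 + 12 − 8 = 24
  between Ridge and Fern: 12 + 15 − 3 = 24
  between Fern and Cedar: 15 + 17 − 8 = 24
  between Cedar and Thorn: 17 + 11 − 12 = 16
  between Thorn and North: 11 + 25 − 15 = 21
Cheapest insertion is between Cedar and Thorn, adding 16.
New total = 62 + 16 = 78.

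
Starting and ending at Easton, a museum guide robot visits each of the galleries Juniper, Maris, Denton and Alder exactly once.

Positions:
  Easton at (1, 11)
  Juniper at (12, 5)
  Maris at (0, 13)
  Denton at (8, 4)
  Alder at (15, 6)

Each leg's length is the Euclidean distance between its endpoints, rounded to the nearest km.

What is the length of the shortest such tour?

Shortest round trip = 36 km.

Easton→Juniper→Maris→Denton→Alder→Easton: 13+14+12+7+15 = 61
Easton→Juniper→Maris→Alder→Denton→Easton: 13+14+17+7+10 = 61
Easton→Juniper→Denton→Maris→Alder→Easton: 13+4+12+17+15 = 61
Easton→Juniper→Denton→Alder→Maris→Easton: 13+4+7+17+2 = 43
Easton→Juniper→Alder→Maris→Denton→Easton: 13+3+17+12+10 = 55
Easton→Juniper→Alder→Denton→Maris→Easton: 13+3+7+12+2 = 37
Easton→Maris→Juniper→Denton→Alder→Easton: 2+14+4+7+15 = 42
Easton→Maris→Juniper→Alder→Denton→Easton: 2+14+3+7+10 = 36
Easton→Maris→Denton→Juniper→Alder→Easton: 2+12+4+3+15 = 36
Easton→Maris→Alder→Juniper→Denton→Easton: 2+17+3+4+10 = 36
Easton→Denton→Juniper→Maris→Alder→Easton: 10+4+14+17+15 = 60
Easton→Denton→Maris→Juniper→Alder→Easton: 10+12+14+3+15 = 54
The minimum is 36.
One optimal route: Easton → Maris → Juniper → Alder → Denton → Easton (or its reverse).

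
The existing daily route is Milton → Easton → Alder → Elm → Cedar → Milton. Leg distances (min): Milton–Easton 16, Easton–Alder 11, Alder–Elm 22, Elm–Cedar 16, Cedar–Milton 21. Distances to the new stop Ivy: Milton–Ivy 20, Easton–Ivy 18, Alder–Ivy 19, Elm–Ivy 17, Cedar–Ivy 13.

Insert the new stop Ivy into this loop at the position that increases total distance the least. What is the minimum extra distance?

+12 min — insert Ivy between Cedar and Milton.

Insertion cost between consecutive stops i–j is d(i,Ivy) + d(Ivy,j) − d(i,j):
  between Milton and Easton: 20 + 18 − 16 = 22
  between Easton and Alder: 18 + 19 − 11 = 26
  between Alder and Elm: 19 + 17 − 22 = 14
  between Elm and Cedar: 17 + 13 − 16 = 14
  between Cedar and Milton: 13 + 20 − 21 = 12
Cheapest insertion is between Cedar and Milton, adding 12.
New total = 86 + 12 = 98.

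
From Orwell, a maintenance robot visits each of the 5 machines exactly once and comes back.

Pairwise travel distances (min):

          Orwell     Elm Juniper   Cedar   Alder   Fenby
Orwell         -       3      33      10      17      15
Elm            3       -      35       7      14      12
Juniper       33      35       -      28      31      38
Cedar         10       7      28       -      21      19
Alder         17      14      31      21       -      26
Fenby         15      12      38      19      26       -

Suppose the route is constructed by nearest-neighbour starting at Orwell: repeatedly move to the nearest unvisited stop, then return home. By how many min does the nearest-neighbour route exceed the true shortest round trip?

9 min longer than the optimal tour.

From Orwell: Elm=3, Cedar=10, Fenby=15, Alder=17, Juniper=33 → choose Elm (3).
From Elm: Cedar=7, Fenby=12, Alder=14, Juniper=35 → choose Cedar (7).
From Cedar: Fenby=19, Alder=21, Juniper=28 → choose Fenby (19).
From Fenby: Alder=26, Juniper=38 → choose Alder (26).
From Alder: Juniper=31 → choose Juniper (31).
NN route Orwell → Elm → Cedar → Fenby → Alder → Juniper → Orwell costs 119.
Optimal: Orwell → Elm → Cedar → Juniper → Alder → Fenby → Orwell costs 110 (by enumerating all 60 distinct tours).
Excess = 119 − 110 = 9.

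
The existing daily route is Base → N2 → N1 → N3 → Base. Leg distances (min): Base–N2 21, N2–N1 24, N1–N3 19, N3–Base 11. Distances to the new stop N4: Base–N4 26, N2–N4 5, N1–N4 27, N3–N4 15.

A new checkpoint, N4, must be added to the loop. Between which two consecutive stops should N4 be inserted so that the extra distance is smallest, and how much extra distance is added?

Insertion cost between consecutive stops i–j is d(i,N4) + d(N4,j) − d(i,j):
  between Base and N2: 26 + 5 − 21 = 10
  between N2 and N1: 5 + 27 − 24 = 8
  between N1 and N3: 27 + 15 − 19 = 23
  between N3 and Base: 15 + 26 − 11 = 30
Cheapest insertion is between N2 and N1, adding 8.
New total = 75 + 8 = 83.

Adding 8 min by placing N4 on the N2–N1 leg.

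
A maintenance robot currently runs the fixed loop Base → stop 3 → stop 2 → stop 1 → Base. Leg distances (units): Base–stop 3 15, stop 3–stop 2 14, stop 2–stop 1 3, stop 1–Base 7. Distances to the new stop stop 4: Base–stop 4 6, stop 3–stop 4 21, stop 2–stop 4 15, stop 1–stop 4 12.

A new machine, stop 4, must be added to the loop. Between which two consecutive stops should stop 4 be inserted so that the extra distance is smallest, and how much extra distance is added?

Minimum extra distance: 11, inserting stop 4 between stop 1 and Base.

Insertion cost between consecutive stops i–j is d(i,stop 4) + d(stop 4,j) − d(i,j):
  between Base and stop 3: 6 + 21 − 15 = 12
  between stop 3 and stop 2: 21 + 15 − 14 = 22
  between stop 2 and stop 1: 15 + 12 − 3 = 24
  between stop 1 and Base: 12 + 6 − 7 = 11
Cheapest insertion is between stop 1 and Base, adding 11.
New total = 39 + 11 = 50.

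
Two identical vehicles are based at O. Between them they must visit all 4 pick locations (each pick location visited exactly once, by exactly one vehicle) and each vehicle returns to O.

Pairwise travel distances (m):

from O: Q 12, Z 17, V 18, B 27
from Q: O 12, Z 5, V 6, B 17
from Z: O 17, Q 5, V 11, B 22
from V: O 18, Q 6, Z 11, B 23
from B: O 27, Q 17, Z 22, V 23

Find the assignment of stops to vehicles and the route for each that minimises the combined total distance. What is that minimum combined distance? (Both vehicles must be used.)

100 m — the smallest possible combined total.

Try each way of splitting the stops between the two vehicles (each non-empty) and, for each split, find the best tour for each vehicle:
  {Q} + {Z, V, B}: 24 + 78 = 102
  {Z} + {Q, V, B}: 34 + 68 = 102
  {Q, Z} + {V, B}: 34 + 68 = 102
  {V} + {Q, Z, B}: 36 + 66 = 102
  {Q, V} + {Z, B}: 36 + 66 = 102
  {Z, V} + {Q, B}: 46 + 56 = 102
  … (7 splits in total)
  {Q, Z, V} + {B}: 46 + 54 = 100  ← best
Best: vehicle 1 O → Q → Z → V → O = 46; vehicle 2 O → B → O = 54; combined 100.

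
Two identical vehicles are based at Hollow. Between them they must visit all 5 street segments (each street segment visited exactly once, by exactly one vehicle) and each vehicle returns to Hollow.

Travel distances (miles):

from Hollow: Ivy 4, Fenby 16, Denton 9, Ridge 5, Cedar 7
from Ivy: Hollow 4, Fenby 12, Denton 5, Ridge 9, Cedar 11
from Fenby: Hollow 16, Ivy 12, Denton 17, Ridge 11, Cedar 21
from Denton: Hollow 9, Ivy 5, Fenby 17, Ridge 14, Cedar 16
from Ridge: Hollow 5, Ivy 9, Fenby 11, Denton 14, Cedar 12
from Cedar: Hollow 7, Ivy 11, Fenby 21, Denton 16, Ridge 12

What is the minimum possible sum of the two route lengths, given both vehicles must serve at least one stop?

Try each way of splitting the stops between the two vehicles (each non-empty) and, for each split, find the best tour for each vehicle:
  {Ivy} + {Fenby, Denton, Ridge, Cedar}: 8 + 56 = 64
  {Fenby} + {Ivy, Denton, Ridge, Cedar}: 32 + 42 = 74
  {Ivy, Fenby} + {Denton, Ridge, Cedar}: 32 + 42 = 74
  {Denton} + {Ivy, Fenby, Ridge, Cedar}: 18 + 46 = 64
  {Ivy, Denton} + {Fenby, Ridge, Cedar}: 18 + 44 = 62
  {Fenby, Denton} + {Ivy, Ridge, Cedar}: 42 + 32 = 74
  … (15 splits in total)
  {Ivy, Fenby, Denton, Ridge} + {Cedar}: 42 + 14 = 56  ← best
Best: vehicle 1 Hollow → Ivy → Denton → Fenby → Ridge → Hollow = 42; vehicle 2 Hollow → Cedar → Hollow = 14; combined 56.

56 miles — the smallest possible combined total.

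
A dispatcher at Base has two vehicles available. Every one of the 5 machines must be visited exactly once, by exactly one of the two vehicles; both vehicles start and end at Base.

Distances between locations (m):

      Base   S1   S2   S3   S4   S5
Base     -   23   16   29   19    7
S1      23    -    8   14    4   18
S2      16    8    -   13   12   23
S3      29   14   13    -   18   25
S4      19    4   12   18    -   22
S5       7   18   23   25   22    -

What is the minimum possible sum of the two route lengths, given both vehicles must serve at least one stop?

80 m — the smallest possible combined total.

There are 2^4 − 1 = 15 ways to divide the 5 stops into two non-empty groups. For each, the best each vehicle can do is its own shortest tour through its group:
  {S1} + {S2, S3, S4, S5}: 46 + 76 = 122
  {S2} + {S1, S3, S4, S5}: 32 + 69 = 101
  {S1, S2} + {S3, S4, S5}: 47 + 69 = 116
  {S3} + {S1, S2, S4, S5}: 58 + 57 = 115
  {S1, S3} + {S2, S4, S5}: 66 + 57 = 123
  {S2, S3} + {S1, S4, S5}: 58 + 48 = 106
  … (15 splits in total)
  {S1, S2, S3, S4} + {S5}: 66 + 14 = 80  ← best
Best: vehicle 1 Base → S2 → S3 → S1 → S4 → Base = 66; vehicle 2 Base → S5 → Base = 14; combined 80.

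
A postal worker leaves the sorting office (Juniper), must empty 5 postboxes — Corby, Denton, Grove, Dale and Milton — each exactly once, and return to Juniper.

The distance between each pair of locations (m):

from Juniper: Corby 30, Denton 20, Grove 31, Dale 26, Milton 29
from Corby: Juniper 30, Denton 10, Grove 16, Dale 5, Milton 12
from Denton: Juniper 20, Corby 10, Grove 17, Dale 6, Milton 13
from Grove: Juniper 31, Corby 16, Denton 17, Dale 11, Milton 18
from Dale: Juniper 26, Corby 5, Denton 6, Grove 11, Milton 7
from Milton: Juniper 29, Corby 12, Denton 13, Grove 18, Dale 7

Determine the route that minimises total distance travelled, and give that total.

Shortest round trip = 91 m.

Juniper→Corby→Denton→Grove→Dale→Milton→Juniper: 30+10+17+11+7+29 = 104
Juniper→Corby→Denton→Grove→Milton→Dale→Juniper: 30+10+17+18+7+26 = 108
Juniper→Corby→Denton→Dale→Grove→Milton→Juniper: 30+10+6+11+18+29 = 104
Juniper→Corby→Denton→Dale→Milton→Grove→Juniper: 30+10+6+7+18+31 = 102
Juniper→Corby→Denton→Milton→Grove→Dale→Juniper: 30+10+13+18+11+26 = 108
Juniper→Corby→Denton→Milton→Dale→Grove→Juniper: 30+10+13+7+11+31 = 102
Juniper→Corby→Grove→Denton→Dale→Milton→Juniper: 30+16+17+6+7+29 = 105
Juniper→Corby→Grove→Denton→Milton→Dale→Juniper: 30+16+17+13+7+26 = 109
Juniper→Corby→Grove→Dale→Denton→Milton→Juniper: 30+16+11+6+13+29 = 105
Juniper→Corby→Grove→Dale→Milton→Denton→Juniper: 30+16+11+7+13+20 = 97
Juniper→Corby→Grove→Milton→Denton→Dale→Juniper: 30+16+18+13+6+26 = 109
Juniper→Corby→Grove→Milton→Dale→Denton→Juniper: 30+16+18+7+6+20 = 97
Juniper→Corby→Dale→Denton→Grove→Milton→Juniper: 30+5+6+17+18+29 = 105
Juniper→Corby→Dale→Denton→Milton→Grove→Juniper: 30+5+6+13+18+31 = 103
… (46 more)
Juniper→Denton→Corby→Dale→Milton→Grove→Juniper: 20+10+5+7+18+31 = 91  ← best
The minimum is 91.
One optimal route: Juniper → Denton → Corby → Dale → Milton → Grove → Juniper (or its reverse).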